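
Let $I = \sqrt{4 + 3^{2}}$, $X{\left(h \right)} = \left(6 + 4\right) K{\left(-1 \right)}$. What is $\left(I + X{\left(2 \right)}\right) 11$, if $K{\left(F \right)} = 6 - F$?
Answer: $770 + 11 \sqrt{13} \approx 809.66$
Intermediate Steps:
$X{\left(h \right)} = 70$ ($X{\left(h \right)} = \left(6 + 4\right) \left(6 - -1\right) = 10 \left(6 + 1\right) = 10 \cdot 7 = 70$)
$I = \sqrt{13}$ ($I = \sqrt{4 + 9} = \sqrt{13} \approx 3.6056$)
$\left(I + X{\left(2 \right)}\right) 11 = \left(\sqrt{13} + 70\right) 11 = \left(70 + \sqrt{13}\right) 11 = 770 + 11 \sqrt{13}$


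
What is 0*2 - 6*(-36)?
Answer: 216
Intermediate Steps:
0*2 - 6*(-36) = 0 + 216 = 216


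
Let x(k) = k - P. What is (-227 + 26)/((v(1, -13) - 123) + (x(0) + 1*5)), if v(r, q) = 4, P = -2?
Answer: 201/112 ≈ 1.7946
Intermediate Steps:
x(k) = 2 + k (x(k) = k - 1*(-2) = k + 2 = 2 + k)
(-227 + 26)/((v(1, -13) - 123) + (x(0) + 1*5)) = (-227 + 26)/((4 - 123) + ((2 + 0) + 1*5)) = -201/(-119 + (2 + 5)) = -201/(-119 + 7) = -201/(-112) = -201*(-1/112) = 201/112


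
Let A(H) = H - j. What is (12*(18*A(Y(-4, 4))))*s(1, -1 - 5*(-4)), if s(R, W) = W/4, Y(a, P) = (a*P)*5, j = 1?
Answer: -83106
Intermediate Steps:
Y(a, P) = 5*P*a (Y(a, P) = (P*a)*5 = 5*P*a)
s(R, W) = W/4 (s(R, W) = W*(1/4) = W/4)
A(H) = -1 + H (A(H) = H - 1*1 = H - 1 = -1 + H)
(12*(18*A(Y(-4, 4))))*s(1, -1 - 5*(-4)) = (12*(18*(-1 + 5*4*(-4))))*((-1 - 5*(-4))/4) = (12*(18*(-1 - 80)))*((-1 + 20)/4) = (12*(18*(-81)))*((1/4)*19) = (12*(-1458))*(19/4) = -17496*19/4 = -83106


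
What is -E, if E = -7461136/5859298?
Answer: 3730568/2929649 ≈ 1.2734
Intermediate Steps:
E = -3730568/2929649 (E = -7461136*1/5859298 = -3730568/2929649 ≈ -1.2734)
-E = -1*(-3730568/2929649) = 3730568/2929649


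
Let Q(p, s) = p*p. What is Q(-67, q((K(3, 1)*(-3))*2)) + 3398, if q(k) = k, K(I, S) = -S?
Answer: 7887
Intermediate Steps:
Q(p, s) = p²
Q(-67, q((K(3, 1)*(-3))*2)) + 3398 = (-67)² + 3398 = 4489 + 3398 = 7887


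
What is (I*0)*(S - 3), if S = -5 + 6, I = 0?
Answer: 0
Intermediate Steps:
S = 1
(I*0)*(S - 3) = (0*0)*(1 - 3) = 0*(-2) = 0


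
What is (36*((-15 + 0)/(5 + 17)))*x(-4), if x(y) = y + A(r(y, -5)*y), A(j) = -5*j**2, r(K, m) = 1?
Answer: 22680/11 ≈ 2061.8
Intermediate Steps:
x(y) = y - 5*y**2
(36*((-15 + 0)/(5 + 17)))*x(-4) = (36*((-15 + 0)/(5 + 17)))*(-4*(1 - 5*(-4))) = (36*(-15/22))*(-4*(1 + 20)) = (36*(-15*1/22))*(-4*21) = (36*(-15/22))*(-84) = -270/11*(-84) = 22680/11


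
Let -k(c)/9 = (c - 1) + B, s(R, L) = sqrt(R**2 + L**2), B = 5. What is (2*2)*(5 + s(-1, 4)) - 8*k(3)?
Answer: 524 + 4*sqrt(17) ≈ 540.49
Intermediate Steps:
s(R, L) = sqrt(L**2 + R**2)
k(c) = -36 - 9*c (k(c) = -9*((c - 1) + 5) = -9*((-1 + c) + 5) = -9*(4 + c) = -36 - 9*c)
(2*2)*(5 + s(-1, 4)) - 8*k(3) = (2*2)*(5 + sqrt(4**2 + (-1)**2)) - 8*(-36 - 9*3) = 4*(5 + sqrt(16 + 1)) - 8*(-36 - 27) = 4*(5 + sqrt(17)) - 8*(-63) = (20 + 4*sqrt(17)) + 504 = 524 + 4*sqrt(17)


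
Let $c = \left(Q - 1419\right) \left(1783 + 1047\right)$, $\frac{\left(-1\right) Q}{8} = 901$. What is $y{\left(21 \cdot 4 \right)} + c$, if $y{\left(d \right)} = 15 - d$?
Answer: $-24414479$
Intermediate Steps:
$Q = -7208$ ($Q = \left(-8\right) 901 = -7208$)
$c = -24414410$ ($c = \left(-7208 - 1419\right) \left(1783 + 1047\right) = \left(-8627\right) 2830 = -24414410$)
$y{\left(21 \cdot 4 \right)} + c = \left(15 - 21 \cdot 4\right) - 24414410 = \left(15 - 84\right) - 24414410 = -69 - 24414410 = -24414479$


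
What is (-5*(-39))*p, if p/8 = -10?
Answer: -15600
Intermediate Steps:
p = -80 (p = 8*(-10) = -80)
(-5*(-39))*p = -5*(-39)*(-80) = 195*(-80) = -15600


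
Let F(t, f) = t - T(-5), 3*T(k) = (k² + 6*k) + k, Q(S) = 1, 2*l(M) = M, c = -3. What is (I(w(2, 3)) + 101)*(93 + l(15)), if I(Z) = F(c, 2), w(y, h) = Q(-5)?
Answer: 10184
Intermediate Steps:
l(M) = M/2
T(k) = k²/3 + 7*k/3 (T(k) = ((k² + 6*k) + k)/3 = (k² + 7*k)/3 = k²/3 + 7*k/3)
F(t, f) = 10/3 + t (F(t, f) = t - (-5)*(7 - 5)/3 = t - (-5)*2/3 = t - 1*(-10/3) = t + 10/3 = 10/3 + t)
w(y, h) = 1
I(Z) = ⅓ (I(Z) = 10/3 - 3 = ⅓)
(I(w(2, 3)) + 101)*(93 + l(15)) = (⅓ + 101)*(93 + (½)*15) = 304*(93 + 15/2)/3 = (304/3)*(201/2) = 10184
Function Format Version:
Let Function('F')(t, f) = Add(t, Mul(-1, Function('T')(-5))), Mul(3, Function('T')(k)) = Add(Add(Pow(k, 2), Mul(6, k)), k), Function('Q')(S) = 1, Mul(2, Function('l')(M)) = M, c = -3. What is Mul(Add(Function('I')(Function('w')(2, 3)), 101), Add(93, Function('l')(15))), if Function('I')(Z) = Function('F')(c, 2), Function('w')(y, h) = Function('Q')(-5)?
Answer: 10184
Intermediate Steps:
Function('l')(M) = Mul(Rational(1, 2), M)
Function('T')(k) = Add(Mul(Rational(1, 3), Pow(k, 2)), Mul(Rational(7, 3), k)) (Function('T')(k) = Mul(Rational(1, 3), Add(Add(Pow(k, 2), Mul(6, k)), k)) = Mul(Rational(1, 3), Add(Pow(k, 2), Mul(7, k))) = Add(Mul(Rational(1, 3), Pow(k, 2)), Mul(Rational(7, 3), k)))
Function('F')(t, f) = Add(Rational(10, 3), t) (Function('F')(t, f) = Add(t, Mul(-1, Mul(Rational(1, 3), -5, Add(7, -5)))) = Add(t, Mul(-1, Mul(Rational(1, 3), -5, 2))) = Add(t, Mul(-1, Rational(-10, 3))) = Add(t, Rational(10, 3)) = Add(Rational(10, 3), t))
Function('w')(y, h) = 1
Function('I')(Z) = Rational(1, 3) (Function('I')(Z) = Add(Rational(10, 3), -3) = Rational(1, 3))
Mul(Add(Function('I')(Function('w')(2, 3)), 101), Add(93, Function('l')(15))) = Mul(Add(Rational(1, 3), 101), Add(93, Mul(Rational(1, 2), 15))) = Mul(Rational(304, 3), Add(93, Rational(15, 2))) = Mul(Rational(304, 3), Rational(201, 2)) = 10184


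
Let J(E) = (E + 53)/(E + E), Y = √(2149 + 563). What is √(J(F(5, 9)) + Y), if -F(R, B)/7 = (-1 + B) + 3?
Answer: √(924 + 11858*√678)/77 ≈ 7.2272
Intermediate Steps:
F(R, B) = -14 - 7*B (F(R, B) = -7*((-1 + B) + 3) = -7*(2 + B) = -14 - 7*B)
Y = 2*√678 (Y = √2712 = 2*√678 ≈ 52.077)
J(E) = (53 + E)/(2*E) (J(E) = (53 + E)/((2*E)) = (53 + E)*(1/(2*E)) = (53 + E)/(2*E))
√(J(F(5, 9)) + Y) = √((53 + (-14 - 7*9))/(2*(-14 - 7*9)) + 2*√678) = √((53 + (-14 - 63))/(2*(-14 - 63)) + 2*√678) = √((½)*(53 - 77)/(-77) + 2*√678) = √((½)*(-1/77)*(-24) + 2*√678) = √(12/77 + 2*√678)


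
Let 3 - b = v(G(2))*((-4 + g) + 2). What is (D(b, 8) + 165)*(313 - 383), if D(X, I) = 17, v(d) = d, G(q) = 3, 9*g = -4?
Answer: -12740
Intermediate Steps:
g = -4/9 (g = (⅑)*(-4) = -4/9 ≈ -0.44444)
b = 31/3 (b = 3 - 3*((-4 - 4/9) + 2) = 3 - 3*(-40/9 + 2) = 3 - 3*(-22)/9 = 3 - 1*(-22/3) = 3 + 22/3 = 31/3 ≈ 10.333)
(D(b, 8) + 165)*(313 - 383) = (17 + 165)*(313 - 383) = 182*(-70) = -12740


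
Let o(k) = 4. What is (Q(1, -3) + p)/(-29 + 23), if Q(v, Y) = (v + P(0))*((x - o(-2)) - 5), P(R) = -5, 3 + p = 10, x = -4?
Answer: -59/6 ≈ -9.8333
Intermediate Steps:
p = 7 (p = -3 + 10 = 7)
Q(v, Y) = 65 - 13*v (Q(v, Y) = (v - 5)*((-4 - 1*4) - 5) = (-5 + v)*((-4 - 4) - 5) = (-5 + v)*(-8 - 5) = (-5 + v)*(-13) = 65 - 13*v)
(Q(1, -3) + p)/(-29 + 23) = ((65 - 13*1) + 7)/(-29 + 23) = ((65 - 13) + 7)/(-6) = -(52 + 7)/6 = -⅙*59 = -59/6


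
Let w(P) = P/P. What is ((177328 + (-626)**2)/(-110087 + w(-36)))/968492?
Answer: -142301/26654352578 ≈ -5.3388e-6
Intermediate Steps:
w(P) = 1
((177328 + (-626)**2)/(-110087 + w(-36)))/968492 = ((177328 + (-626)**2)/(-110087 + 1))/968492 = ((177328 + 391876)/(-110086))*(1/968492) = (569204*(-1/110086))*(1/968492) = -284602/55043*1/968492 = -142301/26654352578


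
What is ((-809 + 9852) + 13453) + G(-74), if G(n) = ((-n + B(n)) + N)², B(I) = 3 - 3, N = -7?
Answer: 26985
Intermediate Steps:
B(I) = 0
G(n) = (-7 - n)² (G(n) = ((-n + 0) - 7)² = (-n - 7)² = (-7 - n)²)
((-809 + 9852) + 13453) + G(-74) = ((-809 + 9852) + 13453) + (7 - 74)² = (9043 + 13453) + (-67)² = 22496 + 4489 = 26985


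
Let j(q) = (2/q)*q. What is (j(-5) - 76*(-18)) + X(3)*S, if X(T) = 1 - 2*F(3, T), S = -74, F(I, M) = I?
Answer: 1740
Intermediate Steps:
j(q) = 2
X(T) = -5 (X(T) = 1 - 2*3 = 1 - 6 = -5)
(j(-5) - 76*(-18)) + X(3)*S = (2 - 76*(-18)) - 5*(-74) = (2 + 1368) + 370 = 1370 + 370 = 1740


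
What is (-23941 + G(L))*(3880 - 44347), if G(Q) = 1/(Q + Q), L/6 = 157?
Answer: 608419227227/628 ≈ 9.6882e+8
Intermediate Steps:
L = 942 (L = 6*157 = 942)
G(Q) = 1/(2*Q)
(-23941 + G(L))*(3880 - 44347) = (-23941 + (½)/942)*(3880 - 44347) = (-23941 + (½)*(1/942))*(-40467) = (-23941 + 1/1884)*(-40467) = -45104843/1884*(-40467) = 608419227227/628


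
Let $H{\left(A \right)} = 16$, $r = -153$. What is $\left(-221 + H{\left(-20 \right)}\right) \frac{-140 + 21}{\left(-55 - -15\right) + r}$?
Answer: $- \frac{24395}{193} \approx -126.4$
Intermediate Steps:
$\left(-221 + H{\left(-20 \right)}\right) \frac{-140 + 21}{\left(-55 - -15\right) + r} = \left(-221 + 16\right) \frac{-140 + 21}{\left(-55 - -15\right) - 153} = - 205 \left(- \frac{119}{\left(-55 + 15\right) - 153}\right) = - 205 \left(- \frac{119}{-40 - 153}\right) = - 205 \left(- \frac{119}{-193}\right) = - 205 \left(\left(-119\right) \left(- \frac{1}{193}\right)\right) = \left(-205\right) \frac{119}{193} = - \frac{24395}{193}$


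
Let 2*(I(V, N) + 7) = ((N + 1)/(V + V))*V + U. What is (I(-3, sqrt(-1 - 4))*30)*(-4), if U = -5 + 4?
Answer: 870 - 30*I*sqrt(5) ≈ 870.0 - 67.082*I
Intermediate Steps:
U = -1
I(V, N) = -29/4 + N/4 (I(V, N) = -7 + (((N + 1)/(V + V))*V - 1)/2 = -7 + (((1 + N)/((2*V)))*V - 1)/2 = -7 + (((1 + N)*(1/(2*V)))*V - 1)/2 = -7 + (((1 + N)/(2*V))*V - 1)/2 = -7 + ((1/2 + N/2) - 1)/2 = -7 + (-1/2 + N/2)/2 = -7 + (-1/4 + N/4) = -29/4 + N/4)
(I(-3, sqrt(-1 - 4))*30)*(-4) = ((-29/4 + sqrt(-1 - 4)/4)*30)*(-4) = ((-29/4 + sqrt(-5)/4)*30)*(-4) = ((-29/4 + (I*sqrt(5))/4)*30)*(-4) = ((-29/4 + I*sqrt(5)/4)*30)*(-4) = (-435/2 + 15*I*sqrt(5)/2)*(-4) = 870 - 30*I*sqrt(5)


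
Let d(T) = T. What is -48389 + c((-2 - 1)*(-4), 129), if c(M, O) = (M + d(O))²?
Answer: -28508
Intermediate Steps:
c(M, O) = (M + O)²
-48389 + c((-2 - 1)*(-4), 129) = -48389 + ((-2 - 1)*(-4) + 129)² = -48389 + (-3*(-4) + 129)² = -48389 + (12 + 129)² = -48389 + 141² = -48389 + 19881 = -28508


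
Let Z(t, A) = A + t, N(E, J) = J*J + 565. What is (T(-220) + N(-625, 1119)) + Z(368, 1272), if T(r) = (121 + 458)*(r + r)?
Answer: 999606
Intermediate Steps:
N(E, J) = 565 + J² (N(E, J) = J² + 565 = 565 + J²)
T(r) = 1158*r (T(r) = 579*(2*r) = 1158*r)
(T(-220) + N(-625, 1119)) + Z(368, 1272) = (1158*(-220) + (565 + 1119²)) + (1272 + 368) = (-254760 + (565 + 1252161)) + 1640 = (-254760 + 1252726) + 1640 = 997966 + 1640 = 999606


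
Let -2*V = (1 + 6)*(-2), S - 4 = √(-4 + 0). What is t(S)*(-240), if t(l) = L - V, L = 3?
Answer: 960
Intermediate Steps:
S = 4 + 2*I (S = 4 + √(-4 + 0) = 4 + √(-4) = 4 + 2*I ≈ 4.0 + 2.0*I)
V = 7 (V = -(1 + 6)*(-2)/2 = -7*(-2)/2 = -½*(-14) = 7)
t(l) = -4 (t(l) = 3 - 1*7 = 3 - 7 = -4)
t(S)*(-240) = -4*(-240) = 960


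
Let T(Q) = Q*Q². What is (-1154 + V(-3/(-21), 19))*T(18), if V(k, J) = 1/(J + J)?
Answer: -127869516/19 ≈ -6.7300e+6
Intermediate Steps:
T(Q) = Q³
V(k, J) = 1/(2*J)
(-1154 + V(-3/(-21), 19))*T(18) = (-1154 + (½)/19)*18³ = (-1154 + (½)*(1/19))*5832 = (-1154 + 1/38)*5832 = -43851/38*5832 = -127869516/19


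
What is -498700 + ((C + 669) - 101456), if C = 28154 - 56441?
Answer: -627774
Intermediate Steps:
C = -28287
-498700 + ((C + 669) - 101456) = -498700 + ((-28287 + 669) - 101456) = -498700 + (-27618 - 101456) = -498700 - 129074 = -627774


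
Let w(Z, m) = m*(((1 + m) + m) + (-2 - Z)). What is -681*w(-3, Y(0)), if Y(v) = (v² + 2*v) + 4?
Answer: -27240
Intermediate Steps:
Y(v) = 4 + v² + 2*v
w(Z, m) = m*(-1 - Z + 2*m) (w(Z, m) = m*((1 + 2*m) + (-2 - Z)) = m*(-1 - Z + 2*m))
-681*w(-3, Y(0)) = -681*(4 + 0² + 2*0)*(-1 - 1*(-3) + 2*(4 + 0² + 2*0)) = -681*(4 + 0 + 0)*(-1 + 3 + 2*(4 + 0 + 0)) = -2724*(-1 + 3 + 2*4) = -2724*(-1 + 3 + 8) = -2724*10 = -681*40 = -27240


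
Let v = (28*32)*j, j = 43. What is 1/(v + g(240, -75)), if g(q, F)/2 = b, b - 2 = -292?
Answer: 1/37948 ≈ 2.6352e-5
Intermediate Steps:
b = -290 (b = 2 - 292 = -290)
g(q, F) = -580 (g(q, F) = 2*(-290) = -580)
v = 38528 (v = (28*32)*43 = 896*43 = 38528)
1/(v + g(240, -75)) = 1/(38528 - 580) = 1/37948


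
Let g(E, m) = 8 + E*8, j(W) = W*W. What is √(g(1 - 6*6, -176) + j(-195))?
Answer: √37753 ≈ 194.30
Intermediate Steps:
j(W) = W²
g(E, m) = 8 + 8*E
√(g(1 - 6*6, -176) + j(-195)) = √((8 + 8*(1 - 6*6)) + (-195)²) = √((8 + 8*(1 - 36)) + 38025) = √((8 + 8*(-35)) + 38025) = √((8 - 280) + 38025) = √(-272 + 38025) = √37753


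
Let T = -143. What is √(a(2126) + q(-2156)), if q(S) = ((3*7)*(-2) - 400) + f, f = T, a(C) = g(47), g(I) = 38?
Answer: I*√547 ≈ 23.388*I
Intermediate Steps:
a(C) = 38
f = -143
q(S) = -585 (q(S) = ((3*7)*(-2) - 400) - 143 = (21*(-2) - 400) - 143 = (-42 - 400) - 143 = -442 - 143 = -585)
√(a(2126) + q(-2156)) = √(38 - 585) = √(-547) = I*√547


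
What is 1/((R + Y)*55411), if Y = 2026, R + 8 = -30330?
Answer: -1/1568796232 ≈ -6.3743e-10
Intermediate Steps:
R = -30338 (R = -8 - 30330 = -30338)
1/((R + Y)*55411) = 1/((-30338 + 2026)*55411) = (1/55411)/(-28312) = -1/28312*1/55411 = -1/1568796232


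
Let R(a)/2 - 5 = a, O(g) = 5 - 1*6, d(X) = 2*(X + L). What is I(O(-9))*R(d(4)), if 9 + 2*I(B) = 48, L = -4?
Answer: 195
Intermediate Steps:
d(X) = -8 + 2*X (d(X) = 2*(X - 4) = 2*(-4 + X) = -8 + 2*X)
O(g) = -1 (O(g) = 5 - 6 = -1)
R(a) = 10 + 2*a
I(B) = 39/2 (I(B) = -9/2 + (½)*48 = -9/2 + 24 = 39/2)
I(O(-9))*R(d(4)) = 39*(10 + 2*(-8 + 2*4))/2 = 39*(10 + 2*(-8 + 8))/2 = 39*(10 + 2*0)/2 = 39*(10 + 0)/2 = (39/2)*10 = 195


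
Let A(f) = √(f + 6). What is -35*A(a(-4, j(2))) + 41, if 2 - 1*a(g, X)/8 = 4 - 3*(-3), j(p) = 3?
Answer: 41 - 35*I*√82 ≈ 41.0 - 316.94*I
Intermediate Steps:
a(g, X) = -88 (a(g, X) = 16 - 8*(4 - 3*(-3)) = 16 - 8*(4 + 9) = 16 - 8*13 = 16 - 104 = -88)
A(f) = √(6 + f)
-35*A(a(-4, j(2))) + 41 = -35*√(6 - 88) + 41 = -35*I*√82 + 41 = 41 - 35*I*√82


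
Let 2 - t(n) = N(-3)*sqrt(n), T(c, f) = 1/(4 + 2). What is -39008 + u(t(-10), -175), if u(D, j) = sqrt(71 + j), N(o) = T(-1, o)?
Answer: -39008 + 2*I*sqrt(26) ≈ -39008.0 + 10.198*I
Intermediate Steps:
T(c, f) = 1/6
N(o) = 1/6
t(n) = 2 - sqrt(n)/6
-39008 + u(t(-10), -175) = -39008 + sqrt(71 - 175) = -39008 + sqrt(-104) = -39008 + 2*I*sqrt(26)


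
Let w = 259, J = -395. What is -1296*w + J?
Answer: -336059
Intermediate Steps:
-1296*w + J = -1296*259 - 395 = -335664 - 395 = -336059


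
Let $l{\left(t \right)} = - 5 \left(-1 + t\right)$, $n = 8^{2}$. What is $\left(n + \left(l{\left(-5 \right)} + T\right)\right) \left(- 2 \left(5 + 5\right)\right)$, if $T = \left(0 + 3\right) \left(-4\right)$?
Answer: $-1640$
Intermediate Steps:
$n = 64$
$l{\left(t \right)} = 5 - 5 t$
$T = -12$ ($T = 3 \left(-4\right) = -12$)
$\left(n + \left(l{\left(-5 \right)} + T\right)\right) \left(- 2 \left(5 + 5\right)\right) = \left(64 + \left(\left(5 - -25\right) - 12\right)\right) \left(- 2 \left(5 + 5\right)\right) = \left(64 + \left(\left(5 + 25\right) - 12\right)\right) \left(\left(-2\right) 10\right) = \left(64 + \left(30 - 12\right)\right) \left(-20\right) = \left(64 + 18\right) \left(-20\right) = 82 \left(-20\right) = -1640$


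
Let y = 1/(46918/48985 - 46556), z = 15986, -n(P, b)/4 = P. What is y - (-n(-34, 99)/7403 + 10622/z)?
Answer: -87187015397989785/134942079770898818 ≈ -0.64611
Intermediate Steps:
n(P, b) = -4*P
y = -48985/2280498742 (y = 1/(46918*(1/48985) - 46556) = 1/(46918/48985 - 46556) = 1/(-2280498742/48985) = -48985/2280498742 ≈ -2.1480e-5)
y - (-n(-34, 99)/7403 + 10622/z) = -48985/2280498742 - (-(-4)*(-34)/7403 + 10622/15986) = -48985/2280498742 - (-1*136*(1/7403) + 10622*(1/15986)) = -48985/2280498742 - (-136*1/7403 + 5311/7993) = -48985/2280498742 - (-136/7403 + 5311/7993) = -48985/2280498742 - 1*38230285/59172179 = -48985/2280498742 - 38230285/59172179 = -87187015397989785/134942079770898818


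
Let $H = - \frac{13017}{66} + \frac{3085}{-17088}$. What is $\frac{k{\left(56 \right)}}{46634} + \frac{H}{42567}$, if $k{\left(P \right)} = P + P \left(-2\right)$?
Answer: $- \frac{155606190605}{26652109974336} \approx -0.0058384$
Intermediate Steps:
$k{\left(P \right)} = - P$ ($k{\left(P \right)} = P - 2 P = - P$)
$H = - \frac{37106351}{187968}$ ($H = \left(-13017\right) \frac{1}{66} + 3085 \left(- \frac{1}{17088}\right) = - \frac{4339}{22} - \frac{3085}{17088} = - \frac{37106351}{187968} \approx -197.41$)
$\frac{k{\left(56 \right)}}{46634} + \frac{H}{42567} = \frac{\left(-1\right) 56}{46634} - \frac{37106351}{187968 \cdot 42567} = \left(-56\right) \frac{1}{46634} - \frac{37106351}{8001233856} = - \frac{4}{3331} - \frac{37106351}{8001233856} = - \frac{155606190605}{26652109974336}$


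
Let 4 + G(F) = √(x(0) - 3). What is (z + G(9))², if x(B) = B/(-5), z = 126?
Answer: (122 + I*√3)² ≈ 14881.0 + 422.62*I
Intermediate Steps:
x(B) = -B/5 (x(B) = B*(-⅕) = -B/5)
G(F) = -4 + I*√3 (G(F) = -4 + √(-⅕*0 - 3) = -4 + √(0 - 3) = -4 + √(-3) = -4 + I*√3)
(z + G(9))² = (126 + (-4 + I*√3))² = (122 + I*√3)²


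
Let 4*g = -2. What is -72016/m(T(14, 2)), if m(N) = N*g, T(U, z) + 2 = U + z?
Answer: 10288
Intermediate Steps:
g = -1/2 (g = (1/4)*(-2) = -1/2 ≈ -0.50000)
T(U, z) = -2 + U + z (T(U, z) = -2 + (U + z) = -2 + U + z)
m(N) = -N/2 (m(N) = N*(-1/2) = -N/2)
-72016/m(T(14, 2)) = -72016*(-2/(-2 + 14 + 2)) = -72016/((-1/2*14)) = -72016/(-7) = -72016*(-1/7) = 10288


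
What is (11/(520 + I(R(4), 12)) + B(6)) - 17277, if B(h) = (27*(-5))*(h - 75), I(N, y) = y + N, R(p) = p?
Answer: -4267621/536 ≈ -7962.0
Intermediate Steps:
I(N, y) = N + y
B(h) = 10125 - 135*h (B(h) = -135*(-75 + h) = 10125 - 135*h)
(11/(520 + I(R(4), 12)) + B(6)) - 17277 = (11/(520 + (4 + 12)) + (10125 - 135*6)) - 17277 = (11/(520 + 16) + (10125 - 810)) - 17277 = (11/536 + 9315) - 17277 = 4992851/536 - 17277 = -4267621/536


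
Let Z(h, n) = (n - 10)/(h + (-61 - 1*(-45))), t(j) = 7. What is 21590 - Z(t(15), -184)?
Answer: 194116/9 ≈ 21568.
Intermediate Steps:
Z(h, n) = (-10 + n)/(-16 + h) (Z(h, n) = (-10 + n)/(h + (-61 + 45)) = (-10 + n)/(h - 16) = (-10 + n)/(-16 + h))
21590 - Z(t(15), -184) = 21590 - (-10 - 184)/(-16 + 7) = 21590 - (-194)/(-9) = 21590 - (-1)*(-194)/9 = 21590 - 1*194/9 = 21590 - 194/9 = 194116/9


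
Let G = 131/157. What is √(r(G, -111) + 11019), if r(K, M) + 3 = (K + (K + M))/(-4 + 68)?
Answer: √17375441671/1256 ≈ 104.95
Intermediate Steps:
G = 131/157 (G = 131*(1/157) = 131/157 ≈ 0.83439)
r(K, M) = -3 + K/32 + M/64 (r(K, M) = -3 + (K + (K + M))/(-4 + 68) = -3 + (M + 2*K)/64 = -3 + (M + 2*K)*(1/64) = -3 + (K/32 + M/64) = -3 + K/32 + M/64)
√(r(G, -111) + 11019) = √((-3 + (1/32)*(131/157) + (1/64)*(-111)) + 11019) = √((-3 + 131/5024 - 111/64) + 11019) = √(-47309/10048 + 11019) = √(110671603/10048) = √17375441671/1256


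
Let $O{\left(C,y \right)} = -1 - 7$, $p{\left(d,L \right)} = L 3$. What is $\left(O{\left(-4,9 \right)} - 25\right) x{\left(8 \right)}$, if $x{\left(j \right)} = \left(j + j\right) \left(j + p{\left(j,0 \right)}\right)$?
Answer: $-4224$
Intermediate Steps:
$p{\left(d,L \right)} = 3 L$
$O{\left(C,y \right)} = -8$ ($O{\left(C,y \right)} = -1 - 7 = -8$)
$x{\left(j \right)} = 2 j^{2}$ ($x{\left(j \right)} = \left(j + j\right) \left(j + 3 \cdot 0\right) = 2 j \left(j + 0\right) = 2 j j = 2 j^{2}$)
$\left(O{\left(-4,9 \right)} - 25\right) x{\left(8 \right)} = \left(-8 - 25\right) 2 \cdot 8^{2} = - 33 \cdot 2 \cdot 64 = \left(-33\right) 128 = -4224$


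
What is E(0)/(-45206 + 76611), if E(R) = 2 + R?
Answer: 2/31405 ≈ 6.3684e-5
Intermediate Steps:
E(0)/(-45206 + 76611) = (2 + 0)/(-45206 + 76611) = 2/31405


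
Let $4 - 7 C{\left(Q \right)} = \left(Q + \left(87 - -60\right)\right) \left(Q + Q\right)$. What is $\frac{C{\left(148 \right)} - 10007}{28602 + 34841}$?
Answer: $- \frac{157365}{444101} \approx -0.35434$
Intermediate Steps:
$C{\left(Q \right)} = \frac{4}{7} - \frac{2 Q \left(147 + Q\right)}{7}$ ($C{\left(Q \right)} = \frac{4}{7} - \frac{\left(Q + \left(87 - -60\right)\right) \left(Q + Q\right)}{7} = \frac{4}{7} - \frac{\left(Q + \left(87 + 60\right)\right) 2 Q}{7} = \frac{4}{7} - \frac{\left(Q + 147\right) 2 Q}{7} = \frac{4}{7} - \frac{\left(147 + Q\right) 2 Q}{7} = \frac{4}{7} - \frac{2 Q \left(147 + Q\right)}{7}$)
$\frac{C{\left(148 \right)} - 10007}{28602 + 34841} = \frac{\left(\frac{4}{7} - 6216 - \frac{2 \cdot 148^{2}}{7}\right) - 10007}{28602 + 34841} = \frac{\left(\frac{4}{7} - 6216 - \frac{43808}{7}\right) - 10007}{63443} = \left(\left(\frac{4}{7} - 6216 - \frac{43808}{7}\right) - 10007\right) \frac{1}{63443} = \left(- \frac{87316}{7} - 10007\right) \frac{1}{63443} = \left(- \frac{157365}{7}\right) \frac{1}{63443} = - \frac{157365}{444101}$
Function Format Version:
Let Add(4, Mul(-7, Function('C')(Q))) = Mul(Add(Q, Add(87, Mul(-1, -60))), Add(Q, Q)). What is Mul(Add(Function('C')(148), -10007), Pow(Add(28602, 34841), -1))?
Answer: Rational(-157365, 444101) ≈ -0.35434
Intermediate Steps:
Function('C')(Q) = Add(Rational(4, 7), Mul(Rational(-2, 7), Q, Add(147, Q))) (Function('C')(Q) = Add(Rational(4, 7), Mul(Rational(-1, 7), Mul(Add(Q, Add(87, Mul(-1, -60))), Add(Q, Q)))) = Add(Rational(4, 7), Mul(Rational(-1, 7), Mul(Add(Q, Add(87, 60)), Mul(2, Q)))) = Add(Rational(4, 7), Mul(Rational(-1, 7), Mul(Add(Q, 147), Mul(2, Q)))) = Add(Rational(4, 7), Mul(Rational(-1, 7), Mul(Add(147, Q), Mul(2, Q)))) = Add(Rational(4, 7), Mul(Rational(-1, 7), Mul(2, Q, Add(147, Q)))) = Add(Rational(4, 7), Mul(Rational(-2, 7), Q, Add(147, Q))))
Mul(Add(Function('C')(148), -10007), Pow(Add(28602, 34841), -1)) = Mul(Add(Add(Rational(4, 7), Mul(-42, 148), Mul(Rational(-2, 7), Pow(148, 2))), -10007), Pow(Add(28602, 34841), -1)) = Mul(Add(Add(Rational(4, 7), -6216, Mul(Rational(-2, 7), 21904)), -10007), Pow(63443, -1)) = Mul(Add(Add(Rational(4, 7), -6216, Rational(-43808, 7)), -10007), Rational(1, 63443)) = Mul(Add(Rational(-87316, 7), -10007), Rational(1, 63443)) = Mul(Rational(-157365, 7), Rational(1, 63443)) = Rational(-157365, 444101)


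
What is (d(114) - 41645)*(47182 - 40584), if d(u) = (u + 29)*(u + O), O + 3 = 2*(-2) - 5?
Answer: -178535282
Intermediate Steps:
O = -12 (O = -3 + (2*(-2) - 5) = -3 + (-4 - 5) = -3 - 9 = -12)
d(u) = (-12 + u)*(29 + u) (d(u) = (u + 29)*(u - 12) = (29 + u)*(-12 + u) = (-12 + u)*(29 + u))
(d(114) - 41645)*(47182 - 40584) = ((-348 + 114² + 17*114) - 41645)*(47182 - 40584) = ((-348 + 12996 + 1938) - 41645)*6598 = (14586 - 41645)*6598 = -27059*6598 = -178535282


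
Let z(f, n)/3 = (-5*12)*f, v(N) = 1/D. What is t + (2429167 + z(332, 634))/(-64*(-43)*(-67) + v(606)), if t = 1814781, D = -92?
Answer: 30784509180505/16963329 ≈ 1.8148e+6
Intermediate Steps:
v(N) = -1/92 (v(N) = 1/(-92) = -1/92)
z(f, n) = -180*f (z(f, n) = 3*((-5*12)*f) = 3*(-60*f) = -180*f)
t + (2429167 + z(332, 634))/(-64*(-43)*(-67) + v(606)) = 1814781 + (2429167 - 180*332)/(-64*(-43)*(-67) - 1/92) = 1814781 + (2429167 - 59760)/(2752*(-67) - 1/92) = 1814781 + 2369407/(-184384 - 1/92) = 1814781 + 2369407/(-16963329/92) = 1814781 + 2369407*(-92/16963329) = 1814781 - 217985444/16963329 = 30784509180505/16963329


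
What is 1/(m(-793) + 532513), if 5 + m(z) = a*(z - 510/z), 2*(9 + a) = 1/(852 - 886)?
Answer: 53924/29100133199 ≈ 1.8530e-6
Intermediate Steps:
a = -613/68 (a = -9 + 1/(2*(852 - 886)) = -9 + (½)/(-34) = -9 + (½)*(-1/34) = -9 - 1/68 = -613/68 ≈ -9.0147)
m(z) = -5 - 613*z/68 + 9195/(2*z) (m(z) = -5 - 613*(z - 510/z)/68 = -5 + (-613*z/68 + 9195/(2*z)) = -5 - 613*z/68 + 9195/(2*z))
1/(m(-793) + 532513) = 1/((1/68)*(312630 - 1*(-793)*(340 + 613*(-793)))/(-793) + 532513) = 1/((1/68)*(-1/793)*(312630 - 1*(-793)*(340 - 486109)) + 532513) = 1/((1/68)*(-1/793)*(312630 - 1*(-793)*(-485769)) + 532513) = 1/((1/68)*(-1/793)*(312630 - 385214817) + 532513) = 1/((1/68)*(-1/793)*(-384902187) + 532513) = 1/(384902187/53924 + 532513) = 1/(29100133199/53924) = 53924/29100133199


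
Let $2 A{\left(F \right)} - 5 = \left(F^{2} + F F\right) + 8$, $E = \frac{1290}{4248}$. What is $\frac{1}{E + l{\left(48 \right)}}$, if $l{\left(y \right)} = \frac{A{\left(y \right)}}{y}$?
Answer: $\frac{1888}{91453} \approx 0.020644$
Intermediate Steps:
$E = \frac{215}{708}$ ($E = 1290 \cdot \frac{1}{4248} = \frac{215}{708} \approx 0.30367$)
$A{\left(F \right)} = \frac{13}{2} + F^{2}$ ($A{\left(F \right)} = \frac{5}{2} + \frac{\left(F^{2} + F F\right) + 8}{2} = \frac{5}{2} + \frac{\left(F^{2} + F^{2}\right) + 8}{2} = \frac{5}{2} + \frac{2 F^{2} + 8}{2} = \frac{5}{2} + \frac{8 + 2 F^{2}}{2} = \frac{5}{2} + \left(4 + F^{2}\right) = \frac{13}{2} + F^{2}$)
$l{\left(y \right)} = \frac{\frac{13}{2} + y^{2}}{y}$
$\frac{1}{E + l{\left(48 \right)}} = \frac{1}{\frac{215}{708} + \left(48 + \frac{13}{2 \cdot 48}\right)} = \frac{1}{\frac{215}{708} + \left(48 + \frac{13}{2} \cdot \frac{1}{48}\right)} = \frac{1}{\frac{215}{708} + \left(48 + \frac{13}{96}\right)} = \frac{1}{\frac{215}{708} + \frac{4621}{96}} = \frac{1}{\frac{91453}{1888}} = \frac{1888}{91453}$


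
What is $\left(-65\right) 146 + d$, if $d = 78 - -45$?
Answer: $-9367$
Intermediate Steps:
$d = 123$ ($d = 78 + 45 = 123$)
$\left(-65\right) 146 + d = \left(-65\right) 146 + 123 = -9490 + 123 = -9367$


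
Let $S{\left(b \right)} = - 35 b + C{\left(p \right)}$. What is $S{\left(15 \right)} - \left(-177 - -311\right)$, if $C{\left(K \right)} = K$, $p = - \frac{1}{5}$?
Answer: $- \frac{3296}{5} \approx -659.2$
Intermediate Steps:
$p = - \frac{1}{5}$ ($p = \left(-1\right) \frac{1}{5} = - \frac{1}{5} \approx -0.2$)
$S{\left(b \right)} = - \frac{1}{5} - 35 b$ ($S{\left(b \right)} = - 35 b - \frac{1}{5} = - \frac{1}{5} - 35 b$)
$S{\left(15 \right)} - \left(-177 - -311\right) = \left(- \frac{1}{5} - 525\right) - \left(-177 - -311\right) = \left(- \frac{1}{5} - 525\right) - \left(-177 + 311\right) = - \frac{2626}{5} - 134 = - \frac{3296}{5}$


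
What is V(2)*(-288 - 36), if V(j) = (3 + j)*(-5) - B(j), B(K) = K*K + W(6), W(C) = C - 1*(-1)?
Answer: 11664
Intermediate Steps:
W(C) = 1 + C (W(C) = C + 1 = 1 + C)
B(K) = 7 + K² (B(K) = K*K + (1 + 6) = K² + 7 = 7 + K²)
V(j) = -22 - j² - 5*j (V(j) = (3 + j)*(-5) - (7 + j²) = (-15 - 5*j) + (-7 - j²) = -22 - j² - 5*j)
V(2)*(-288 - 36) = (-22 - 1*2² - 5*2)*(-288 - 36) = (-22 - 1*4 - 10)*(-324) = (-22 - 4 - 10)*(-324) = -36*(-324) = 11664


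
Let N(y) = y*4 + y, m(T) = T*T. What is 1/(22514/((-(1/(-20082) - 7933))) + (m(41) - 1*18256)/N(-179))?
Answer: 28516580753/609044911197 ≈ 0.046822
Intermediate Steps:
m(T) = T²
N(y) = 5*y (N(y) = 4*y + y = 5*y)
1/(22514/((-(1/(-20082) - 7933))) + (m(41) - 1*18256)/N(-179)) = 1/(22514/((-(1/(-20082) - 7933))) + (41² - 1*18256)/((5*(-179)))) = 1/(22514/((-(-1/20082 - 7933))) + (1681 - 18256)/(-895)) = 1/(22514/((-1*(-159310507/20082))) - 16575*(-1/895)) = 1/(22514/(159310507/20082) + 3315/179) = 1/(22514*(20082/159310507) + 3315/179) = 1/(452126148/159310507 + 3315/179) = 1/(609044911197/28516580753) = 28516580753/609044911197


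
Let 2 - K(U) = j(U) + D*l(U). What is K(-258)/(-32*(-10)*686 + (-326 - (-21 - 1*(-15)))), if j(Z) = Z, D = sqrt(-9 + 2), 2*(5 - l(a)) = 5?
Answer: 13/10960 - I*sqrt(7)/87680 ≈ 0.0011861 - 3.0175e-5*I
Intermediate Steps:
l(a) = 5/2 (l(a) = 5 - 1/2*5 = 5 - 5/2 = 5/2)
D = I*sqrt(7) (D = sqrt(-7) = I*sqrt(7) ≈ 2.6458*I)
K(U) = 2 - U - 5*I*sqrt(7)/2 (K(U) = 2 - (U + (I*sqrt(7))*(5/2)) = 2 - (U + 5*I*sqrt(7)/2) = 2 + (-U - 5*I*sqrt(7)/2) = 2 - U - 5*I*sqrt(7)/2)
K(-258)/(-32*(-10)*686 + (-326 - (-21 - 1*(-15)))) = (2 - 1*(-258) - 5*I*sqrt(7)/2)/(-32*(-10)*686 + (-326 - (-21 - 1*(-15)))) = (2 + 258 - 5*I*sqrt(7)/2)/(320*686 + (-326 - (-21 + 15))) = (260 - 5*I*sqrt(7)/2)/(219520 + (-326 - 1*(-6))) = (260 - 5*I*sqrt(7)/2)/(219520 + (-326 + 6)) = (260 - 5*I*sqrt(7)/2)/(219520 - 320) = (260 - 5*I*sqrt(7)/2)/219200 = (260 - 5*I*sqrt(7)/2)*(1/219200) = 13/10960 - I*sqrt(7)/87680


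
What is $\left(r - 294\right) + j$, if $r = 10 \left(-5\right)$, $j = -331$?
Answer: $-675$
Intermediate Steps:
$r = -50$
$\left(r - 294\right) + j = \left(-50 - 294\right) - 331 = -344 - 331 = -675$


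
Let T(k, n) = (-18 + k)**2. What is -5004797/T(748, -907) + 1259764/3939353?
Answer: -1731303076431/190843746700 ≈ -9.0718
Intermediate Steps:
-5004797/T(748, -907) + 1259764/3939353 = -5004797/(-18 + 748)**2 + 1259764/3939353 = -5004797/(730**2) + 1259764*(1/3939353) = -5004797/532900 + 114524/358123 = -1731303076431/190843746700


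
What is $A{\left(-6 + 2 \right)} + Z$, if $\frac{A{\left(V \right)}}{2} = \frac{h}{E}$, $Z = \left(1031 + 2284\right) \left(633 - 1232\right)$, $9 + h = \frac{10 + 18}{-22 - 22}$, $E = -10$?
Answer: $- \frac{109212569}{55} \approx -1.9857 \cdot 10^{6}$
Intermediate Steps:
$h = - \frac{106}{11}$ ($h = -9 + \frac{10 + 18}{-22 - 22} = -9 + \frac{28}{-44} = -9 + 28 \left(- \frac{1}{44}\right) = -9 - \frac{7}{11} = - \frac{106}{11} \approx -9.6364$)
$Z = -1985685$ ($Z = 3315 \left(-599\right) = -1985685$)
$A{\left(V \right)} = \frac{106}{55}$ ($A{\left(V \right)} = 2 \left(- \frac{106}{11 \left(-10\right)}\right) = 2 \left(\left(- \frac{106}{11}\right) \left(- \frac{1}{10}\right)\right) = 2 \cdot \frac{53}{55} = \frac{106}{55}$)
$A{\left(-6 + 2 \right)} + Z = \frac{106}{55} - 1985685 = - \frac{109212569}{55}$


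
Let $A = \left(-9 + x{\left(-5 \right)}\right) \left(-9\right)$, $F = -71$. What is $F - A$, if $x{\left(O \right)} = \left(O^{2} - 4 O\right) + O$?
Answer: $208$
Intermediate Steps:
$x{\left(O \right)} = O^{2} - 3 O$
$A = -279$ ($A = \left(-9 - 5 \left(-3 - 5\right)\right) \left(-9\right) = \left(-9 - -40\right) \left(-9\right) = \left(-9 + 40\right) \left(-9\right) = 31 \left(-9\right) = -279$)
$F - A = -71 - -279 = -71 + 279 = 208$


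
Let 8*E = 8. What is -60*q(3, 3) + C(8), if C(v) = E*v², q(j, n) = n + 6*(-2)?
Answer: 604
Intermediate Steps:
E = 1 (E = (⅛)*8 = 1)
q(j, n) = -12 + n (q(j, n) = n - 12 = -12 + n)
C(v) = v² (C(v) = 1*v² = v²)
-60*q(3, 3) + C(8) = -60*(-12 + 3) + 8² = -60*(-9) + 64 = -15*(-36) + 64 = 540 + 64 = 604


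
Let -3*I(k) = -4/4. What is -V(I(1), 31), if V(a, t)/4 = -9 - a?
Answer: 112/3 ≈ 37.333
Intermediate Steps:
I(k) = 1/3 (I(k) = -(-4)/(3*4) = -1/3*(-1) = 1/3)
V(a, t) = -36 - 4*a (V(a, t) = 4*(-9 - a) = -36 - 4*a)
-V(I(1), 31) = -(-36 - 4*1/3) = -(-36 - 4/3) = -1*(-112/3) = 112/3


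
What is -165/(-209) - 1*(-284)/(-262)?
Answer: -733/2489 ≈ -0.29450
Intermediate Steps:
-165/(-209) - 1*(-284)/(-262) = -165*(-1/209) + 284*(-1/262) = 15/19 - 142/131 = -733/2489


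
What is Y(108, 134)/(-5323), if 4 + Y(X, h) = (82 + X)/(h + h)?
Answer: 441/713282 ≈ 0.00061827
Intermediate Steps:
Y(X, h) = -4 + (82 + X)/(2*h) (Y(X, h) = -4 + (82 + X)/(h + h) = -4 + (82 + X)/((2*h)) = -4 + (82 + X)*(1/(2*h)) = -4 + (82 + X)/(2*h))
Y(108, 134)/(-5323) = ((½)*(82 + 108 - 8*134)/134)/(-5323) = ((½)*(1/134)*(82 + 108 - 1072))*(-1/5323) = ((½)*(1/134)*(-882))*(-1/5323) = -441/134*(-1/5323) = 441/713282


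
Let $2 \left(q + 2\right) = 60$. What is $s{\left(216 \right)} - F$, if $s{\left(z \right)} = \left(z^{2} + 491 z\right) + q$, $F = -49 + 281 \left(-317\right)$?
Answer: $241866$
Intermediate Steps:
$q = 28$ ($q = -2 + \frac{1}{2} \cdot 60 = -2 + 30 = 28$)
$F = -89126$ ($F = -49 - 89077 = -89126$)
$s{\left(z \right)} = 28 + z^{2} + 491 z$ ($s{\left(z \right)} = \left(z^{2} + 491 z\right) + 28 = 28 + z^{2} + 491 z$)
$s{\left(216 \right)} - F = \left(28 + 216^{2} + 491 \cdot 216\right) - -89126 = \left(28 + 46656 + 106056\right) + 89126 = 152740 + 89126 = 241866$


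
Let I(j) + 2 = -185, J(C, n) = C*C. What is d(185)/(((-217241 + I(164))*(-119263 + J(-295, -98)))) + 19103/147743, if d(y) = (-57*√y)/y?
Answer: 19103/147743 - 19*√185/432249038280 ≈ 0.12930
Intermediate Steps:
J(C, n) = C²
I(j) = -187 (I(j) = -2 - 185 = -187)
d(y) = -57/√y
d(185)/(((-217241 + I(164))*(-119263 + J(-295, -98)))) + 19103/147743 = (-57*√185/185)/(((-217241 - 187)*(-119263 + (-295)²))) + 19103/147743 = (-57*√185/185)/((-217428*(-119263 + 87025))) + 19103*(1/147743) = (-57*√185/185)/((-217428*(-32238))) + 19103/147743 = -57*√185/185/7009443864 + 19103/147743 = -57*√185/185*(1/7009443864) + 19103/147743 = -19*√185/432249038280 + 19103/147743 = 19103/147743 - 19*√185/432249038280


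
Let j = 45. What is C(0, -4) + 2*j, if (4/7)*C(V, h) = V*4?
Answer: 90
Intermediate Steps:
C(V, h) = 7*V (C(V, h) = 7*(V*4)/4 = 7*(4*V)/4 = 7*V)
C(0, -4) + 2*j = 7*0 + 2*45 = 0 + 90 = 90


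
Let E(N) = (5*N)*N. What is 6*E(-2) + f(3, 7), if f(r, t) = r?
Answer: 123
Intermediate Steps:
E(N) = 5*N**2
6*E(-2) + f(3, 7) = 6*(5*(-2)**2) + 3 = 6*(5*4) + 3 = 6*20 + 3 = 120 + 3 = 123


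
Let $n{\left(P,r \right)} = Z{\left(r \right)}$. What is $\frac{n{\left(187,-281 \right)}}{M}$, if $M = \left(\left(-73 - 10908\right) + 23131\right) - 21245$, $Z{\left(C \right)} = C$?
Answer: $\frac{281}{9095} \approx 0.030896$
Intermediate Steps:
$n{\left(P,r \right)} = r$
$M = -9095$ ($M = \left(\left(-73 - 10908\right) + 23131\right) - 21245 = \left(-10981 + 23131\right) - 21245 = 12150 - 21245 = -9095$)
$\frac{n{\left(187,-281 \right)}}{M} = - \frac{281}{-9095} = \left(-281\right) \left(- \frac{1}{9095}\right) = \frac{281}{9095}$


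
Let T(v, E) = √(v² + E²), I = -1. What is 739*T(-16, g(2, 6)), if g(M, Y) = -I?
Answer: 739*√257 ≈ 11847.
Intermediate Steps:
g(M, Y) = 1 (g(M, Y) = -1*(-1) = 1)
T(v, E) = √(E² + v²)
739*T(-16, g(2, 6)) = 739*√(1² + (-16)²) = 739*√(1 + 256) = 739*√257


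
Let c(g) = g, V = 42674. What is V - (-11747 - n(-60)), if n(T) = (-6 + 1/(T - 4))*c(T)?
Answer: 876511/16 ≈ 54782.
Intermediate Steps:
n(T) = T*(-6 + 1/(-4 + T)) (n(T) = (-6 + 1/(T - 4))*T = (-6 + 1/(-4 + T))*T = T*(-6 + 1/(-4 + T)))
V - (-11747 - n(-60)) = 42674 - (-11747 - (-60)*(25 - 6*(-60))/(-4 - 60)) = 42674 - (-11747 - (-60)*(25 + 360)/(-64)) = 42674 - (-11747 - (-60)*(-1)*385/64) = 42674 - (-11747 - 1*5775/16) = 42674 - (-11747 - 5775/16) = 42674 - 1*(-193727/16) = 42674 + 193727/16 = 876511/16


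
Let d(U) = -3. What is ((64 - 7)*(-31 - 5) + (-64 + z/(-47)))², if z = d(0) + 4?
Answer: 9890899209/2209 ≈ 4.4775e+6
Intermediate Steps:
z = 1 (z = -3 + 4 = 1)
((64 - 7)*(-31 - 5) + (-64 + z/(-47)))² = ((64 - 7)*(-31 - 5) + (-64 + 1/(-47)))² = (57*(-36) + (-64 + 1*(-1/47)))² = (-2052 + (-64 - 1/47))² = (-2052 - 3009/47)² = (-99453/47)² = 9890899209/2209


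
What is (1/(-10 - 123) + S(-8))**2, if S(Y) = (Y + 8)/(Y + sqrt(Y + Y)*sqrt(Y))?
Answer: 1/17689 ≈ 5.6532e-5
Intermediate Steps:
S(Y) = (8 + Y)/(Y + Y*sqrt(2)) (S(Y) = (8 + Y)/(Y + sqrt(2*Y)*sqrt(Y)) = (8 + Y)/(Y + (sqrt(2)*sqrt(Y))*sqrt(Y)) = (8 + Y)/(Y + Y*sqrt(2)))
(1/(-10 - 123) + S(-8))**2 = (1/(-10 - 123) + (8 - 8)/((-8)*(1 + sqrt(2))))**2 = (1/(-133) - 1/8*0/(1 + sqrt(2)))**2 = (-1/133 + 0)**2 = (-1/133)**2 = 1/17689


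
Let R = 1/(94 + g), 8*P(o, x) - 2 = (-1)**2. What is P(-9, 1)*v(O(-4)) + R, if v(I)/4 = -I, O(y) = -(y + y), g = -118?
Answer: -289/24 ≈ -12.042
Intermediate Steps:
O(y) = -2*y
P(o, x) = 3/8 (P(o, x) = 1/4 + (1/8)*(-1)**2 = 1/4 + (1/8)*1 = 1/4 + 1/8 = 3/8)
R = -1/24 (R = 1/(94 - 118) = 1/(-24) = -1/24 ≈ -0.041667)
v(I) = -4*I (v(I) = 4*(-I) = -4*I)
P(-9, 1)*v(O(-4)) + R = 3*(-(-8)*(-4))/8 - 1/24 = 3*(-4*8)/8 - 1/24 = (3/8)*(-32) - 1/24 = -12 - 1/24 = -289/24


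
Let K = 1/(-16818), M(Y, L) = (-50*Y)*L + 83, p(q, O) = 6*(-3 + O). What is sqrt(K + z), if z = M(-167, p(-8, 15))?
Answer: sqrt(170069964677274)/16818 ≈ 775.42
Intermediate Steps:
p(q, O) = -18 + 6*O
M(Y, L) = 83 - 50*L*Y (M(Y, L) = -50*L*Y + 83 = 83 - 50*L*Y)
K = -1/16818 ≈ -5.9460e-5
z = 601283 (z = 83 - 50*(-18 + 6*15)*(-167) = 83 - 50*(-18 + 90)*(-167) = 83 - 50*72*(-167) = 83 + 601200 = 601283)
sqrt(K + z) = sqrt(-1/16818 + 601283) = sqrt(10112377493/16818) = sqrt(170069964677274)/16818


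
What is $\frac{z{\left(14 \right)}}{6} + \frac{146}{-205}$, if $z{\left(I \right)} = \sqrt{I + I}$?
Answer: $- \frac{146}{205} + \frac{\sqrt{7}}{3} \approx 0.16972$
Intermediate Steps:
$z{\left(I \right)} = \sqrt{2} \sqrt{I}$ ($z{\left(I \right)} = \sqrt{2 I} = \sqrt{2} \sqrt{I}$)
$\frac{z{\left(14 \right)}}{6} + \frac{146}{-205} = \frac{\sqrt{2} \sqrt{14}}{6} + \frac{146}{-205} = 2 \sqrt{7} \cdot \frac{1}{6} + 146 \left(- \frac{1}{205}\right) = \frac{\sqrt{7}}{3} - \frac{146}{205} = - \frac{146}{205} + \frac{\sqrt{7}}{3}$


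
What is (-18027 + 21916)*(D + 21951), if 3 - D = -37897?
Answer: 232760539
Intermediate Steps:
D = 37900 (D = 3 - 1*(-37897) = 3 + 37897 = 37900)
(-18027 + 21916)*(D + 21951) = (-18027 + 21916)*(37900 + 21951) = 3889*59851 = 232760539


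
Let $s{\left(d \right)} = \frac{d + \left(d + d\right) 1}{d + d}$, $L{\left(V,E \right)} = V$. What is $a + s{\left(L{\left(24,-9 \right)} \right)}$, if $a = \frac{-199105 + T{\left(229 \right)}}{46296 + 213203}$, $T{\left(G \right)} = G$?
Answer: $\frac{380745}{518998} \approx 0.73362$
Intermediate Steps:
$a = - \frac{198876}{259499}$ ($a = \frac{-199105 + 229}{46296 + 213203} = - \frac{198876}{259499} \approx -0.76638$)
$s{\left(d \right)} = \frac{3}{2}$ ($s{\left(d \right)} = \frac{d + 2 d 1}{2 d} = \left(d + 2 d\right) \frac{1}{2 d} = 3 d \frac{1}{2 d} = \frac{3}{2}$)
$a + s{\left(L{\left(24,-9 \right)} \right)} = - \frac{198876}{259499} + \frac{3}{2} = \frac{380745}{518998}$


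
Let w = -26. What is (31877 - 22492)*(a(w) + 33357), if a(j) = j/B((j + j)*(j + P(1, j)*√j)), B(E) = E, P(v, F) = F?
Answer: 439529835395/1404 + 9385*I*√26/1404 ≈ 3.1306e+8 + 34.084*I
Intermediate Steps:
a(j) = 1/(2*(j + j^(3/2))) (a(j) = j/(((j + j)*(j + j*√j))) = j/(((2*j)*(j + j^(3/2)))) = j/((2*j*(j + j^(3/2)))) = j*(1/(2*j*(j + j^(3/2)))) = 1/(2*(j + j^(3/2))))
(31877 - 22492)*(a(w) + 33357) = (31877 - 22492)*((½)*(-26)/((-26)² + (-26)^(5/2)) + 33357) = 9385*((½)*(-26)/(676 + 676*I*√26) + 33357) = 9385*(-13/(676 + 676*I*√26) + 33357) = 9385*(33357 - 13/(676 + 676*I*√26)) = 313055445 - 122005/(676 + 676*I*√26)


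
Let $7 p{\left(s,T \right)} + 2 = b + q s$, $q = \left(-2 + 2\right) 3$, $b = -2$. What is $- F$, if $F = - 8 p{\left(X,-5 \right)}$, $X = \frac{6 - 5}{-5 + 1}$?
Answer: $- \frac{32}{7} \approx -4.5714$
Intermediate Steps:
$X = - \frac{1}{4}$ ($X = 1 \frac{1}{-4} = 1 \left(- \frac{1}{4}\right) = - \frac{1}{4} \approx -0.25$)
$q = 0$ ($q = 0 \cdot 3 = 0$)
$p{\left(s,T \right)} = - \frac{4}{7}$ ($p{\left(s,T \right)} = - \frac{2}{7} + \frac{-2 + 0 s}{7} = - \frac{2}{7} + \frac{-2 + 0}{7} = - \frac{2}{7} + \frac{1}{7} \left(-2\right) = - \frac{2}{7} - \frac{2}{7} = - \frac{4}{7}$)
$F = \frac{32}{7}$ ($F = \left(-8\right) \left(- \frac{4}{7}\right) = \frac{32}{7} \approx 4.5714$)
$- F = \left(-1\right) \frac{32}{7} = - \frac{32}{7}$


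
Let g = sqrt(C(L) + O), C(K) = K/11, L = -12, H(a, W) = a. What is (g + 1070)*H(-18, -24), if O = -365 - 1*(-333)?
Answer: -19260 - 36*I*sqrt(1001)/11 ≈ -19260.0 - 103.54*I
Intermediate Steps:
C(K) = K/11 (C(K) = K*(1/11) = K/11)
O = -32 (O = -365 + 333 = -32)
g = 2*I*sqrt(1001)/11 (g = sqrt((1/11)*(-12) - 32) = sqrt(-12/11 - 32) = sqrt(-364/11) = 2*I*sqrt(1001)/11 ≈ 5.7525*I)
(g + 1070)*H(-18, -24) = (2*I*sqrt(1001)/11 + 1070)*(-18) = (1070 + 2*I*sqrt(1001)/11)*(-18) = -19260 - 36*I*sqrt(1001)/11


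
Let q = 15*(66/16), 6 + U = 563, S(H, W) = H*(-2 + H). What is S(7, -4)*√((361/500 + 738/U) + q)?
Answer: 7*√198317226530/11140 ≈ 279.83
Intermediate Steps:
U = 557 (U = -6 + 563 = 557)
q = 495/8 (q = 15*(66*(1/16)) = 15*(33/8) = 495/8 ≈ 61.875)
S(7, -4)*√((361/500 + 738/U) + q) = (7*(-2 + 7))*√((361/500 + 738/557) + 495/8) = (7*5)*√((361*(1/500) + 738*(1/557)) + 495/8) = 35*√((361/500 + 738/557) + 495/8) = 35*√(570077/278500 + 495/8) = 35*√(35604529/557000) = 35*(√198317226530/55700) = 7*√198317226530/11140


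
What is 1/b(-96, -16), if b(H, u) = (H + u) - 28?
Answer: -1/140 ≈ -0.0071429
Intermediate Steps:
b(H, u) = -28 + H + u
1/b(-96, -16) = 1/(-28 - 96 - 16) = 1/(-140) = -1/140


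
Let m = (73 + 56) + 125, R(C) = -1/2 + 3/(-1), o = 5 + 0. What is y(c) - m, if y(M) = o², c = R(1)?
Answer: -229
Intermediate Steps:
o = 5
R(C) = -7/2 (R(C) = -1*½ + 3*(-1) = -½ - 3 = -7/2)
c = -7/2 ≈ -3.5000
y(M) = 25 (y(M) = 5² = 25)
m = 254 (m = 129 + 125 = 254)
y(c) - m = 25 - 1*254 = 25 - 254 = -229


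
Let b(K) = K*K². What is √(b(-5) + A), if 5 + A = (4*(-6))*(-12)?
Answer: √158 ≈ 12.570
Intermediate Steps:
b(K) = K³
A = 283 (A = -5 + (4*(-6))*(-12) = -5 - 24*(-12) = -5 + 288 = 283)
√(b(-5) + A) = √((-5)³ + 283) = √(-125 + 283) = √158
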